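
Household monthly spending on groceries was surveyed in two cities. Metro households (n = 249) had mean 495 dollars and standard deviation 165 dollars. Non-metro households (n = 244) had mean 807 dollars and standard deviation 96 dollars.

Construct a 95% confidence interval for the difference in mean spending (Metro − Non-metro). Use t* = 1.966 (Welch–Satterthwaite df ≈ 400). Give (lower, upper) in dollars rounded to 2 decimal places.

(-335.85, -288.15)

SE₁ = s₁/√n₁ = 165/√249 = 10.4565; SE₂ = 96/√244 = 6.1458.
Independent samples, unequal variances: SE_diff = √(SE₁² + SE₂²) = √(109.33839225 + 37.77085764) = 12.1289.
t* = 1.966, so margin of error = 1.966 × 12.1289 = 23.8454.
Difference in means = 495 − 807 = -312.0000.
-312.0000 ± 23.8454 → (-335.85, -288.15).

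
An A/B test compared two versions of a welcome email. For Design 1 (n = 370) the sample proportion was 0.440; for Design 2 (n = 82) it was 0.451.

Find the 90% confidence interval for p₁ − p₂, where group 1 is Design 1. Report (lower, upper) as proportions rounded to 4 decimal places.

SE₁ = √(p̂₁(1−p̂₁)/n₁) = √(0.4400·0.5600/370) = 0.02581; SE₂ = √(0.4510·0.5490/82) = 0.05495.
Independent samples: SE of the difference = √(SE₁² + SE₂²) = √(0.0006661561 + 0.0030195025) = 0.06071.
z* for 90% confidence is 1.645, so the margin of error is 1.645 × 0.06071 = 0.09987.
Point estimate p̂₁ − p̂₂ = 0.4400 − 0.4510 = -0.0110.
-0.0110 ± 0.09987 → (-0.1109, 0.0889).

(-0.1109, 0.0889)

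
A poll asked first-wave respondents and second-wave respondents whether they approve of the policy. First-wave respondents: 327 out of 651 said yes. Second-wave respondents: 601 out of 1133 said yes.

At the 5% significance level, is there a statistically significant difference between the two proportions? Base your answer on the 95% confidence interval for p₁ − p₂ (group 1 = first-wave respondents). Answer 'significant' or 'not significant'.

not significant

Sample proportions: 327/651 = 0.5023, 601/1133 = 0.5305.
Each SE is √(p̂(1−p̂)/n): √(0.5023·0.4977/651) = 0.01960 and √(0.5305·0.4695/1133) = 0.01483.
SE(p̂₁ − p̂₂) = √(SE₁² + SE₂²) = √(0.00038416 + 0.0002199289) = 0.02458, since the two samples are independent.
At 95% confidence z* = 1.960; margin = 1.960 × 0.02458 = 0.04818.
The difference is 0.5023 − 0.5305 = -0.0282, so the interval is -0.0282 ± 0.04818 = (-0.07638, 0.01998).
The interval (-0.07638, 0.01998) contains 0, so the difference is not significant.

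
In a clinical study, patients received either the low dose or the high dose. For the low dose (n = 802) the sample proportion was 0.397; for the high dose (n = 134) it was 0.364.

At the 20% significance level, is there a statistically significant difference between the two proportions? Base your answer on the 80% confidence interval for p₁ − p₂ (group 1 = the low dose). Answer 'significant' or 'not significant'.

Each SE is √(p̂(1−p̂)/n): √(0.3970·0.6030/802) = 0.01728 and √(0.3640·0.6360/134) = 0.04156.
SE(p̂₁ − p̂₂) = √(SE₁² + SE₂²) = √(0.0002985984 + 0.0017272336) = 0.04501, since the two samples are independent.
At 80% confidence z* = 1.282; margin = 1.282 × 0.04501 = 0.05770.
The difference is 0.3970 − 0.3640 = 0.0330, so the interval is 0.0330 ± 0.05770 = (-0.02470, 0.09070).
The interval (-0.02470, 0.09070) contains 0, so the difference is not significant.

not significant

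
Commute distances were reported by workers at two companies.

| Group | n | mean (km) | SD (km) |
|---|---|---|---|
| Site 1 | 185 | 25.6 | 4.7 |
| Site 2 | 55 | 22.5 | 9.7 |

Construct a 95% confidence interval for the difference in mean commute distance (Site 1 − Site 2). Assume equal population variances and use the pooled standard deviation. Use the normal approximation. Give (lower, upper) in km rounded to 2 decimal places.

s_p = √[((n₁−1)s₁² + (n₂−1)s₂²)/(n₁+n₂−2)] = √[(184·4.7² + 54·9.7²)/238] = 6.1989.
SE = 6.1989·√(1/185 + 1/55) = 0.9520.
With z* = 1.960, margin = 1.960 × 0.9520 = 1.8659.
x̄₁ − x̄₂ = 25.6 − 22.5 = 3.1000; interval 3.1000 ± 1.8659 = (1.23, 4.97).

(1.23, 4.97)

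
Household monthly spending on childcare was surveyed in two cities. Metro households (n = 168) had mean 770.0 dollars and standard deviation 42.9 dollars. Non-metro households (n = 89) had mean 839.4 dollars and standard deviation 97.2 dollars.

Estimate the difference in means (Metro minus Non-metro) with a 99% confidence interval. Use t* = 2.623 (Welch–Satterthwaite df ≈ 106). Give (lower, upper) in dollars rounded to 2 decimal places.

(-97.79, -41.01)

Per-group SEs: s₁/√n₁ = 42.9/√168 = 3.3098, s₂/√n₂ = 97.2/√89 = 10.3032.
Unpooled SE of the difference: √(10.95477604 + 106.15593024) = 10.8218.
Margin of error = t* · SE = 2.623 × 10.8218 = 28.3856.
x̄₁ − x̄₂ = 770.0 − 839.4 = -69.4000.
CI: -69.4000 ± 28.3856 = (-97.79, -41.01).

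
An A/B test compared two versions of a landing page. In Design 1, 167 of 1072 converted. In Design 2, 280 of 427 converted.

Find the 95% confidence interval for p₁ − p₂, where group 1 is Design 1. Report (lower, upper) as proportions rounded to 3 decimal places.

First, p̂₁ = 167/1072 = 0.1558; p̂₂ = 280/427 = 0.6557.
The two standard errors are √(0.1558×0.8442/1072) = 0.01108 and √(0.6557×0.3443/427) = 0.02299.
Because the samples are independent, SE_diff = √(0.01108² + 0.02299²) = 0.02552.
Using z* = 1.960 for 95%, ME = 1.960 × 0.02552 = 0.05002.
p̂₁ − p̂₂ = -0.4999; interval -0.4999 ± 0.05002 gives (-0.550, -0.450).

(-0.550, -0.450)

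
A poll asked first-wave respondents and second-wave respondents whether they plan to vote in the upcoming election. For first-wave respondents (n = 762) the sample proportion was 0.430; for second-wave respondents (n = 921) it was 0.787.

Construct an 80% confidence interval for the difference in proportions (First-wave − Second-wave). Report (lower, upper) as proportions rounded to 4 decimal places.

(-0.3858, -0.3282)

The two standard errors are √(0.4300×0.5700/762) = 0.01793 and √(0.7870×0.2130/921) = 0.01349.
Because the samples are independent, SE_diff = √(0.01793² + 0.01349²) = 0.02244.
Using z* = 1.282 for 80%, ME = 1.282 × 0.02244 = 0.02877.
p̂₁ − p̂₂ = -0.3570; interval -0.3570 ± 0.02877 gives (-0.3858, -0.3282).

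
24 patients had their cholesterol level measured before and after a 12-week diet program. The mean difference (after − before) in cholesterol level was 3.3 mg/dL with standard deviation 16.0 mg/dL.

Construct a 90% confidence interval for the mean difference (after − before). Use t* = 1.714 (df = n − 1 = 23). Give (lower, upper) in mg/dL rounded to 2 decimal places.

(-2.30, 8.90)

This is a matched-pairs design, so SE = s_d/√n = 16.0/√24 = 3.2660.
Margin = 1.714 × 3.2660 = 5.5979; the interval is 3.3 ± 5.5979 = (-2.30, 8.90).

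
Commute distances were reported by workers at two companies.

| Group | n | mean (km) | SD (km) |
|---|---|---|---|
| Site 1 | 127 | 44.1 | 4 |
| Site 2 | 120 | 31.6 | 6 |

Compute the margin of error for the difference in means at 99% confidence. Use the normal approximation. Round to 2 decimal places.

1.68

SE₁ = s₁/√n₁ = 4/√127 = 0.3549; SE₂ = 6/√120 = 0.5477.
Independent samples, unequal variances: SE_diff = √(SE₁² + SE₂²) = √(0.12595401 + 0.29997529) = 0.6526.
z* = 2.576, so margin of error = 2.576 × 0.6526 = 1.6811.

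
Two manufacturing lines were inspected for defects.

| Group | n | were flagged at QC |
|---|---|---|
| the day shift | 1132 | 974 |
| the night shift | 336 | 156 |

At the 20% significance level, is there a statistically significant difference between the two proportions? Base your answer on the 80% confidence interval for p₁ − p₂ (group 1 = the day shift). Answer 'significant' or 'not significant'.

significant

Sample proportions: 974/1132 = 0.8604, 156/336 = 0.4643.
Each SE is √(p̂(1−p̂)/n): √(0.8604·0.1396/1132) = 0.01030 and √(0.4643·0.5357/336) = 0.02721.
SE(p̂₁ − p̂₂) = √(SE₁² + SE₂²) = √(0.00010609 + 0.0007403841) = 0.02909, since the two samples are independent.
At 80% confidence z* = 1.282; margin = 1.282 × 0.02909 = 0.03729.
The difference is 0.8604 − 0.4643 = 0.3961, so the interval is 0.3961 ± 0.03729 = (0.35881, 0.43339).
The interval (0.35881, 0.43339) does not contain 0, so the difference is significant.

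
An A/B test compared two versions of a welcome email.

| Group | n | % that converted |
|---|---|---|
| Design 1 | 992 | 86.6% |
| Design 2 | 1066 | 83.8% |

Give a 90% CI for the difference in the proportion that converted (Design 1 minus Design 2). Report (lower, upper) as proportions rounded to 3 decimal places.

(0.002, 0.054)

Each SE is √(p̂(1−p̂)/n): √(0.8660·0.1340/992) = 0.01082 and √(0.8380·0.1620/1066) = 0.01128.
SE(p̂₁ − p̂₂) = √(SE₁² + SE₂²) = √(0.0001170724 + 0.0001272384) = 0.01563, since the two samples are independent.
At 90% confidence z* = 1.645; margin = 1.645 × 0.01563 = 0.02571.
The difference is 0.8660 − 0.8380 = 0.0280, so the interval is 0.0280 ± 0.02571 = (0.002, 0.054).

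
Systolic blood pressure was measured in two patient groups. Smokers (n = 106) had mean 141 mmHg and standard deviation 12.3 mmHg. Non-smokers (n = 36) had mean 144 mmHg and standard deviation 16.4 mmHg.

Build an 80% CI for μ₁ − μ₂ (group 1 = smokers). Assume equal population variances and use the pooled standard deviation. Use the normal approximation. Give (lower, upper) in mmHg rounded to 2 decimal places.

(-6.32, 0.32)

s_p = √[((n₁−1)s₁² + (n₂−1)s₂²)/(n₁+n₂−2)] = √[(105·12.3² + 35·16.4²)/140] = 13.4427.
SE = 13.4427·√(1/106 + 1/36) = 2.5931.
With z* = 1.282, margin = 1.282 × 2.5931 = 3.3244.
x̄₁ − x̄₂ = 141 − 144 = -3.0000; interval -3.0000 ± 3.3244 = (-6.32, 0.32).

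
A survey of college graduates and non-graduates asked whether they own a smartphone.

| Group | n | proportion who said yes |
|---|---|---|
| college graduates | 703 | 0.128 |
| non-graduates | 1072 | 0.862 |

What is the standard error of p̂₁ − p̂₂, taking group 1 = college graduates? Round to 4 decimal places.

SE₁ = √(p̂₁(1−p̂₁)/n₁) = √(0.1280·0.8720/703) = 0.01260; SE₂ = √(0.8620·0.1380/1072) = 0.01053.
Independent samples: SE of the difference = √(SE₁² + SE₂²) = √(0.00015876 + 0.0001108809) = 0.01642.

0.0164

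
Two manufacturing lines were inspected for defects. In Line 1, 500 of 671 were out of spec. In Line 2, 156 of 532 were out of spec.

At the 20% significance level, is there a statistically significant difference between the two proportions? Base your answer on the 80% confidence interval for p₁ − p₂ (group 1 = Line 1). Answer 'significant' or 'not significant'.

p̂₁ = 500/671 = 0.7452 and p̂₂ = 156/532 = 0.2932.
SE₁ = √(p̂₁(1−p̂₁)/n₁) = √(0.7452·0.2548/671) = 0.01682; SE₂ = √(0.2932·0.7068/532) = 0.01974.
Independent samples: SE of the difference = √(SE₁² + SE₂²) = √(0.0002829124 + 0.0003896676) = 0.02593.
z* for 80% confidence is 1.282, so the margin of error is 1.282 × 0.02593 = 0.03324.
Point estimate p̂₁ − p̂₂ = 0.7452 − 0.2932 = 0.4520.
0.4520 ± 0.03324 → (0.41876, 0.48524).
The interval (0.41876, 0.48524) does not contain 0, so the difference is significant.

significant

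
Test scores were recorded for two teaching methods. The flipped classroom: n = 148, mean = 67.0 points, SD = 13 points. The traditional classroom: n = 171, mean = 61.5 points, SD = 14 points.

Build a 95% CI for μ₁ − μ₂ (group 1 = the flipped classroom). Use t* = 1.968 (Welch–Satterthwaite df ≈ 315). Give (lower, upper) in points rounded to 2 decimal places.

Standard errors of each mean: 13/√148 = 1.0686 and 14/√171 = 1.0706.
SE(x̄₁ − x̄₂) = √(1.0686² + 1.0706²) = 1.5126 for independent samples with unequal variances.
With t* = 1.968, the margin is 1.968 × 1.5126 = 2.9768.
x̄₁ − x̄₂ = 67.0 − 61.5 = 5.5000; the interval is 5.5000 ± 2.9768 = (2.52, 8.48).

(2.52, 8.48)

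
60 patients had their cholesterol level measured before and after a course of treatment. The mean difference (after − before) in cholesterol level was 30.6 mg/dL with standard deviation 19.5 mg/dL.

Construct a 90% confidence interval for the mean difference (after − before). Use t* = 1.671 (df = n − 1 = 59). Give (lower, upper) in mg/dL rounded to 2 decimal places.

(26.39, 34.81)

Paired design: SE = s_d/√n = 19.5/√60 = 2.5174.
t* = 1.671; margin of error = 1.671 × 2.5174 = 4.2066.
30.6 ± 4.2066 → (26.39, 34.81).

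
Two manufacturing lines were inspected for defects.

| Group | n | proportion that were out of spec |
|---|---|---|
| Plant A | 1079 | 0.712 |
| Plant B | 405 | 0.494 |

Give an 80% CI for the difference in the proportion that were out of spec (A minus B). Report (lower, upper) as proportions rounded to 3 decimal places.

Each SE is √(p̂(1−p̂)/n): √(0.7120·0.2880/1079) = 0.01379 and √(0.4940·0.5060/405) = 0.02484.
SE(p̂₁ − p̂₂) = √(SE₁² + SE₂²) = √(0.0001901641 + 0.0006170256) = 0.02841, since the two samples are independent.
At 80% confidence z* = 1.282; margin = 1.282 × 0.02841 = 0.03642.
The difference is 0.7120 − 0.4940 = 0.2180, so the interval is 0.2180 ± 0.03642 = (0.182, 0.254).

(0.182, 0.254)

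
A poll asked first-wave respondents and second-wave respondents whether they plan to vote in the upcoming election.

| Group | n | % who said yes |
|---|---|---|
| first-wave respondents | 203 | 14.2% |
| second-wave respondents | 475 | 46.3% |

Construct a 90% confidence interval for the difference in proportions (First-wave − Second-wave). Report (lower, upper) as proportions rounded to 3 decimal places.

The two standard errors are √(0.1420×0.8580/203) = 0.02450 and √(0.4630×0.5370/475) = 0.02288.
Because the samples are independent, SE_diff = √(0.02450² + 0.02288²) = 0.03352.
Using z* = 1.645 for 90%, ME = 1.645 × 0.03352 = 0.05514.
p̂₁ − p̂₂ = -0.3210; interval -0.3210 ± 0.05514 gives (-0.376, -0.266).

(-0.376, -0.266)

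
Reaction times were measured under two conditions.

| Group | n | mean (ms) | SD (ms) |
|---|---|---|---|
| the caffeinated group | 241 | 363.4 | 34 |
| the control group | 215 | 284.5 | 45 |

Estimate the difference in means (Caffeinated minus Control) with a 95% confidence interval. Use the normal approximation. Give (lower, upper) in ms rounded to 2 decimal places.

(71.51, 86.29)

SE₁ = s₁/√n₁ = 34/√241 = 2.1901; SE₂ = 45/√215 = 3.0690.
Independent samples, unequal variances: SE_diff = √(SE₁² + SE₂²) = √(4.79653801 + 9.418761) = 3.7703.
z* = 1.960, so margin of error = 1.960 × 3.7703 = 7.3898.
Difference in means = 363.4 − 284.5 = 78.9000.
78.9000 ± 7.3898 → (71.51, 86.29).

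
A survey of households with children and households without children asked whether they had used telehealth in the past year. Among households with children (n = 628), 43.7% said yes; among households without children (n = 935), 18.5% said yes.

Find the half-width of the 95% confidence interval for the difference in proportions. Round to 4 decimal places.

Each SE is √(p̂(1−p̂)/n): √(0.4370·0.5630/628) = 0.01979 and √(0.1850·0.8150/935) = 0.01270.
SE(p̂₁ − p̂₂) = √(SE₁² + SE₂²) = √(0.0003916441 + 0.00016129) = 0.02351, since the two samples are independent.
At 95% confidence z* = 1.960; margin = 1.960 × 0.02351 = 0.04608.

0.0461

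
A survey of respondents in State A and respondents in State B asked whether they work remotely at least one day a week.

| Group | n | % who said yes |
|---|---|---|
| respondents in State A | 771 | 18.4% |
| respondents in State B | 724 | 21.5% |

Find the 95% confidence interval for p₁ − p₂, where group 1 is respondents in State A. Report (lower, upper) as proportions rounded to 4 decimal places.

Each SE is √(p̂(1−p̂)/n): √(0.1840·0.8160/771) = 0.01395 and √(0.2150·0.7850/724) = 0.01527.
SE(p̂₁ − p̂₂) = √(SE₁² + SE₂²) = √(0.0001946025 + 0.0002331729) = 0.02068, since the two samples are independent.
At 95% confidence z* = 1.960; margin = 1.960 × 0.02068 = 0.04053.
The difference is 0.1840 − 0.2150 = -0.0310, so the interval is -0.0310 ± 0.04053 = (-0.0715, 0.0095).

(-0.0715, 0.0095)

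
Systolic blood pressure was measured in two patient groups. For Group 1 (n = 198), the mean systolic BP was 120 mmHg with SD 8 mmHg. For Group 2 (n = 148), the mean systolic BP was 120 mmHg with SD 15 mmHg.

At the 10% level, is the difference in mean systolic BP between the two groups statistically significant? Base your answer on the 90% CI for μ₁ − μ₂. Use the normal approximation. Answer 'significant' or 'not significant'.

SE₁ = s₁/√n₁ = 8/√198 = 0.5685; SE₂ = 15/√148 = 1.2330.
Independent samples, unequal variances: SE_diff = √(SE₁² + SE₂²) = √(0.32319225 + 1.520289) = 1.3577.
z* = 1.645, so margin of error = 1.645 × 1.3577 = 2.2334.
Difference in means = 120 − 120 = 0.0000.
0.0000 ± 2.2334 → (-2.2334, 2.2334).
The interval (-2.2334, 2.2334) contains 0, so the difference is not significant.

not significant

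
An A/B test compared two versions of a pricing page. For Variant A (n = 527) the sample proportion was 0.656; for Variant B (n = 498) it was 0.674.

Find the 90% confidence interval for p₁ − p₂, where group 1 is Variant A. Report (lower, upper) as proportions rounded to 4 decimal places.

SE₁ = √(p̂₁(1−p̂₁)/n₁) = √(0.6560·0.3440/527) = 0.02069; SE₂ = √(0.6740·0.3260/498) = 0.02101.
Independent samples: SE of the difference = √(SE₁² + SE₂²) = √(0.0004280761 + 0.0004414201) = 0.02949.
z* for 90% confidence is 1.645, so the margin of error is 1.645 × 0.02949 = 0.04851.
Point estimate p̂₁ − p̂₂ = 0.6560 − 0.6740 = -0.0180.
-0.0180 ± 0.04851 → (-0.0665, 0.0305).

(-0.0665, 0.0305)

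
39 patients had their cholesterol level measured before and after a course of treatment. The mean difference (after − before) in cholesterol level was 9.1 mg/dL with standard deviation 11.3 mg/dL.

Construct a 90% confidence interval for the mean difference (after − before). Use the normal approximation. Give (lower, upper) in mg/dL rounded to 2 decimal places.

This is a matched-pairs design, so SE = s_d/√n = 11.3/√39 = 1.8094.
Margin = 1.645 × 1.8094 = 2.9765; the interval is 9.1 ± 2.9765 = (6.12, 12.08).

(6.12, 12.08)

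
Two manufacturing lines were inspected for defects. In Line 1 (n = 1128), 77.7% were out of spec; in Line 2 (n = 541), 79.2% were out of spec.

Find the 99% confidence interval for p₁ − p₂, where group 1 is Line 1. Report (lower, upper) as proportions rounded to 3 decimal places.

(-0.070, 0.040)

Each SE is √(p̂(1−p̂)/n): √(0.7770·0.2230/1128) = 0.01239 and √(0.7920·0.2080/541) = 0.01745.
SE(p̂₁ − p̂₂) = √(SE₁² + SE₂²) = √(0.0001535121 + 0.0003045025) = 0.02140, since the two samples are independent.
At 99% confidence z* = 2.576; margin = 2.576 × 0.02140 = 0.05513.
The difference is 0.7770 − 0.7920 = -0.0150, so the interval is -0.0150 ± 0.05513 = (-0.070, 0.040).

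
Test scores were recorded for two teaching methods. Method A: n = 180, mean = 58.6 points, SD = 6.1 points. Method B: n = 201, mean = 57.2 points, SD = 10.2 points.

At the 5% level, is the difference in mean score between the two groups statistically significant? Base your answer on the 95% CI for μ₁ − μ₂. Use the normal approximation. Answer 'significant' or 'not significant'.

Per-group SEs: s₁/√n₁ = 6.1/√180 = 0.4547, s₂/√n₂ = 10.2/√201 = 0.7195.
Unpooled SE of the difference: √(0.20675209 + 0.51768025) = 0.8511.
Margin of error = z* · SE = 1.960 × 0.8511 = 1.6682.
x̄₁ − x̄₂ = 58.6 − 57.2 = 1.4000.
CI: 1.4000 ± 1.6682 = (-0.2682, 3.0682).
The interval (-0.2682, 3.0682) contains 0, so the difference is not significant.

not significant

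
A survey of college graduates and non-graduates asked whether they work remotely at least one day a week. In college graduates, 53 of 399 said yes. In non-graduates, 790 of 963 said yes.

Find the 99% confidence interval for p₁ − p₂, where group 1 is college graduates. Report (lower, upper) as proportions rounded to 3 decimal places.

(-0.742, -0.633)

First, p̂₁ = 53/399 = 0.1328; p̂₂ = 790/963 = 0.8204.
The two standard errors are √(0.1328×0.8672/399) = 0.01699 and √(0.8204×0.1796/963) = 0.01237.
Because the samples are independent, SE_diff = √(0.01699² + 0.01237²) = 0.02102.
Using z* = 2.576 for 99%, ME = 2.576 × 0.02102 = 0.05415.
p̂₁ − p̂₂ = -0.6876; interval -0.6876 ± 0.05415 gives (-0.742, -0.633).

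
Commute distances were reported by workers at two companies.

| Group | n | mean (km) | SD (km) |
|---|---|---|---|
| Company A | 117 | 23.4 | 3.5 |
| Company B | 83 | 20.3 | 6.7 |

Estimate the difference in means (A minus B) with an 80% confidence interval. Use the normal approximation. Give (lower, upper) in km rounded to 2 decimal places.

(2.07, 4.13)

Per-group SEs: s₁/√n₁ = 3.5/√117 = 0.3236, s₂/√n₂ = 6.7/√83 = 0.7354.
Unpooled SE of the difference: √(0.10471696 + 0.54081316) = 0.8034.
Margin of error = z* · SE = 1.282 × 0.8034 = 1.0300.
x̄₁ − x̄₂ = 23.4 − 20.3 = 3.1000.
CI: 3.1000 ± 1.0300 = (2.07, 4.13).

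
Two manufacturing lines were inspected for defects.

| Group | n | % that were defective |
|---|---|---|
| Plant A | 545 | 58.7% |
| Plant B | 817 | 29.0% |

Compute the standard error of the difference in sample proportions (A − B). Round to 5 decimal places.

Each SE is √(p̂(1−p̂)/n): √(0.5870·0.4130/545) = 0.02109 and √(0.2900·0.7100/817) = 0.01588.
SE(p̂₁ − p̂₂) = √(SE₁² + SE₂²) = √(0.0004447881 + 0.0002521744) = 0.02640, since the two samples are independent.

0.02640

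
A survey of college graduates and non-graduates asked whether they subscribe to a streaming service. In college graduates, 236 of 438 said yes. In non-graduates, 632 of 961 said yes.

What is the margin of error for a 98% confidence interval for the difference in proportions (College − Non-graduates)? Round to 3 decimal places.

Sample proportions: 236/438 = 0.5388, 632/961 = 0.6576.
Each SE is √(p̂(1−p̂)/n): √(0.5388·0.4612/438) = 0.02382 and √(0.6576·0.3424/961) = 0.01531.
SE(p̂₁ − p̂₂) = √(SE₁² + SE₂²) = √(0.0005673924 + 0.0002343961) = 0.02832, since the two samples are independent.
At 98% confidence z* = 2.326; margin = 2.326 × 0.02832 = 0.06587.

0.066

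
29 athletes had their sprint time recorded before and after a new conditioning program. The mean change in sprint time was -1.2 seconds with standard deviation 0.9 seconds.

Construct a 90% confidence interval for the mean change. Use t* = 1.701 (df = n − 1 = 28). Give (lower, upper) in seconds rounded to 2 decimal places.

Paired design: SE = s_d/√n = 0.9/√29 = 0.1671.
t* = 1.701; margin of error = 1.701 × 0.1671 = 0.2842.
-1.2 ± 0.2842 → (-1.48, -0.92).

(-1.48, -0.92)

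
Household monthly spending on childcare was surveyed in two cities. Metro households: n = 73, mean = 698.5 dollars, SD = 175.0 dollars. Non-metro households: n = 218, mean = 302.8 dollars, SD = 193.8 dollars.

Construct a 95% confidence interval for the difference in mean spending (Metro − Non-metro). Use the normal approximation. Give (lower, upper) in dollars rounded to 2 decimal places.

Standard errors of each mean: 175.0/√73 = 20.4822 and 193.8/√218 = 13.1258.
SE(x̄₁ − x̄₂) = √(20.4822² + 13.1258²) = 24.3271 for independent samples with unequal variances.
With z* = 1.960, the margin is 1.960 × 24.3271 = 47.6811.
x̄₁ − x̄₂ = 698.5 − 302.8 = 395.7000; the interval is 395.7000 ± 47.6811 = (348.02, 443.38).

(348.02, 443.38)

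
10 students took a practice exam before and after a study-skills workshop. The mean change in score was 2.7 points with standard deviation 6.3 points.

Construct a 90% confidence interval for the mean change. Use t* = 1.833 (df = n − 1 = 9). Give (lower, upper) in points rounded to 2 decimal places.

(-0.95, 6.35)

This is a matched-pairs design, so SE = s_d/√n = 6.3/√10 = 1.9922.
Margin = 1.833 × 1.9922 = 3.6517; the interval is 2.7 ± 3.6517 = (-0.95, 6.35).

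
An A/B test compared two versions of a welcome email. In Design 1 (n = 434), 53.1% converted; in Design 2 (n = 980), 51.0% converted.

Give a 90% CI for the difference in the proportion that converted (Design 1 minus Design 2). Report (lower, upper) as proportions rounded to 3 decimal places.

(-0.026, 0.068)

The two standard errors are √(0.5310×0.4690/434) = 0.02395 and √(0.5100×0.4900/980) = 0.01597.
Because the samples are independent, SE_diff = √(0.02395² + 0.01597²) = 0.02879.
Using z* = 1.645 for 90%, ME = 1.645 × 0.02879 = 0.04736.
p̂₁ − p̂₂ = 0.0210; interval 0.0210 ± 0.04736 gives (-0.026, 0.068).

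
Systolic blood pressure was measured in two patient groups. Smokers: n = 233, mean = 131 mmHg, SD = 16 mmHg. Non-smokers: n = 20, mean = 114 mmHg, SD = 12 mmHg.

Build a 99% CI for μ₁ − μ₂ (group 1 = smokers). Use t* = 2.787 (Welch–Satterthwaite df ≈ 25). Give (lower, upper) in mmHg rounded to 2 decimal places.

(8.97, 25.03)

SE₁ = s₁/√n₁ = 16/√233 = 1.0482; SE₂ = 12/√20 = 2.6833.
Independent samples, unequal variances: SE_diff = √(SE₁² + SE₂²) = √(1.09872324 + 7.20009889) = 2.8808.
t* = 2.787, so margin of error = 2.787 × 2.8808 = 8.0288.
Difference in means = 131 − 114 = 17.0000.
17.0000 ± 8.0288 → (8.97, 25.03).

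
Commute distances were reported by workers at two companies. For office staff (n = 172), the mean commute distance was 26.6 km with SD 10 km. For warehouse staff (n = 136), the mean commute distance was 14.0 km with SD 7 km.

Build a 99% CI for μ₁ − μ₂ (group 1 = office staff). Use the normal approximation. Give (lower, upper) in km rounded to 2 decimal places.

Per-group SEs: s₁/√n₁ = 10/√172 = 0.7625, s₂/√n₂ = 7/√136 = 0.6002.
Unpooled SE of the difference: √(0.58140625 + 0.36024004) = 0.9704.
Margin of error = z* · SE = 2.576 × 0.9704 = 2.4998.
x̄₁ − x̄₂ = 26.6 − 14.0 = 12.6000.
CI: 12.6000 ± 2.4998 = (10.10, 15.10).

(10.10, 15.10)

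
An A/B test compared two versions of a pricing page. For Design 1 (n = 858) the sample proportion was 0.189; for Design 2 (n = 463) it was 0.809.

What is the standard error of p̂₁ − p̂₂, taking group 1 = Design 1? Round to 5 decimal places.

0.02264

Each SE is √(p̂(1−p̂)/n): √(0.1890·0.8110/858) = 0.01337 and √(0.8090·0.1910/463) = 0.01827.
SE(p̂₁ − p̂₂) = √(SE₁² + SE₂²) = √(0.0001787569 + 0.0003337929) = 0.02264, since the two samples are independent.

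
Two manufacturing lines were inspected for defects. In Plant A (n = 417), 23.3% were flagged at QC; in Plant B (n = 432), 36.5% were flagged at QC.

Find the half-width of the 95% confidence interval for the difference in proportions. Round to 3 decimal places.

0.061

Each SE is √(p̂(1−p̂)/n): √(0.2330·0.7670/417) = 0.02070 and √(0.3650·0.6350/432) = 0.02316.
SE(p̂₁ − p̂₂) = √(SE₁² + SE₂²) = √(0.00042849 + 0.0005363856) = 0.03106, since the two samples are independent.
At 95% confidence z* = 1.960; margin = 1.960 × 0.03106 = 0.06088.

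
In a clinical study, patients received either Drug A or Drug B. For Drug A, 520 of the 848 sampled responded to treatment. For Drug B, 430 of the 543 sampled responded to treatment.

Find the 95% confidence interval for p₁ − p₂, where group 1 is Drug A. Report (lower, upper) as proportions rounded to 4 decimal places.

Sample proportions: 520/848 = 0.6132, 430/543 = 0.7919.
Each SE is √(p̂(1−p̂)/n): √(0.6132·0.3868/848) = 0.01672 and √(0.7919·0.2081/543) = 0.01742.
SE(p̂₁ − p̂₂) = √(SE₁² + SE₂²) = √(0.0002795584 + 0.0003034564) = 0.02415, since the two samples are independent.
At 95% confidence z* = 1.960; margin = 1.960 × 0.02415 = 0.04733.
The difference is 0.6132 − 0.7919 = -0.1787, so the interval is -0.1787 ± 0.04733 = (-0.2260, -0.1314).

(-0.2260, -0.1314)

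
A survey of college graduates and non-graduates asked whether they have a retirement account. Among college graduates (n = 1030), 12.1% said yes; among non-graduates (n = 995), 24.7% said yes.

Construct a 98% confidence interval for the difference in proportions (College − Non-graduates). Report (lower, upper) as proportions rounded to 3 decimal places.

(-0.166, -0.086)

Each SE is √(p̂(1−p̂)/n): √(0.1210·0.8790/1030) = 0.01016 and √(0.2470·0.7530/995) = 0.01367.
SE(p̂₁ − p̂₂) = √(SE₁² + SE₂²) = √(0.0001032256 + 0.0001868689) = 0.01703, since the two samples are independent.
At 98% confidence z* = 2.326; margin = 2.326 × 0.01703 = 0.03961.
The difference is 0.1210 − 0.2470 = -0.1260, so the interval is -0.1260 ± 0.03961 = (-0.166, -0.086).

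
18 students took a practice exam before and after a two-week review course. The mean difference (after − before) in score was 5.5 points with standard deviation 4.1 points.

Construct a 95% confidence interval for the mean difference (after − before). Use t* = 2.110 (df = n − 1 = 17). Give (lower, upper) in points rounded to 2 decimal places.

(3.46, 7.54)

Paired design: SE = s_d/√n = 4.1/√18 = 0.9664.
t* = 2.110; margin of error = 2.110 × 0.9664 = 2.0391.
5.5 ± 2.0391 → (3.46, 7.54).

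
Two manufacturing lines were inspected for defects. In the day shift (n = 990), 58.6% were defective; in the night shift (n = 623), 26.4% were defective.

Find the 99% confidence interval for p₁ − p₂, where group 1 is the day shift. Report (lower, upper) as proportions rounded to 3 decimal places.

(0.261, 0.383)

Each SE is √(p̂(1−p̂)/n): √(0.5860·0.4140/990) = 0.01565 and √(0.2640·0.7360/623) = 0.01766.
SE(p̂₁ − p̂₂) = √(SE₁² + SE₂²) = √(0.0002449225 + 0.0003118756) = 0.02360, since the two samples are independent.
At 99% confidence z* = 2.576; margin = 2.576 × 0.02360 = 0.06079.
The difference is 0.5860 − 0.2640 = 0.3220, so the interval is 0.3220 ± 0.06079 = (0.261, 0.383).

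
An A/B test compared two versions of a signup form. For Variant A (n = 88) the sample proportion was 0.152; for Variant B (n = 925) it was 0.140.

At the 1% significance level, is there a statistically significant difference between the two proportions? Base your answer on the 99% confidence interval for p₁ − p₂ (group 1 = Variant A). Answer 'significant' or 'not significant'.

not significant

The two standard errors are √(0.1520×0.8480/88) = 0.03827 and √(0.1400×0.8600/925) = 0.01141.
Because the samples are independent, SE_diff = √(0.03827² + 0.01141²) = 0.03993.
Using z* = 2.576 for 99%, ME = 2.576 × 0.03993 = 0.10286.
p̂₁ − p̂₂ = 0.0120; interval 0.0120 ± 0.10286 gives (-0.09086, 0.11486).
The interval (-0.09086, 0.11486) contains 0, so the difference is not significant.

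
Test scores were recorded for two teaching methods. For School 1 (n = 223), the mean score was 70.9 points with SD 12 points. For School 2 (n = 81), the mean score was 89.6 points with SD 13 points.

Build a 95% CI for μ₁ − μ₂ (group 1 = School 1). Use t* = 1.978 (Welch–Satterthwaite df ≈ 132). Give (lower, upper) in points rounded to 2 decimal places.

(-21.97, -15.43)

Standard errors of each mean: 12/√223 = 0.8036 and 13/√81 = 1.4444.
SE(x̄₁ − x̄₂) = √(0.8036² + 1.4444²) = 1.6529 for independent samples with unequal variances.
With t* = 1.978, the margin is 1.978 × 1.6529 = 3.2694.
x̄₁ − x̄₂ = 70.9 − 89.6 = -18.7000; the interval is -18.7000 ± 3.2694 = (-21.97, -15.43).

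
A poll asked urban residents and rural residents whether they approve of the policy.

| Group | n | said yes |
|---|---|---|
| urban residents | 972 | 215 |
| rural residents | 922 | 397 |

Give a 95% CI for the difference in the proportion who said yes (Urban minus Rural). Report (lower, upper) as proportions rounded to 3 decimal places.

First, p̂₁ = 215/972 = 0.2212; p̂₂ = 397/922 = 0.4306.
The two standard errors are √(0.2212×0.7788/972) = 0.01331 and √(0.4306×0.5694/922) = 0.01631.
Because the samples are independent, SE_diff = √(0.01331² + 0.01631²) = 0.02105.
Using z* = 1.960 for 95%, ME = 1.960 × 0.02105 = 0.04126.
p̂₁ − p̂₂ = -0.2094; interval -0.2094 ± 0.04126 gives (-0.251, -0.168).

(-0.251, -0.168)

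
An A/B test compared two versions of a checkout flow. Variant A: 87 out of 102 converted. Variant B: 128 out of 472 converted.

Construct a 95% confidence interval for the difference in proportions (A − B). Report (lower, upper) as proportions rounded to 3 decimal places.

(0.502, 0.661)

First, p̂₁ = 87/102 = 0.8529; p̂₂ = 128/472 = 0.2712.
The two standard errors are √(0.8529×0.1471/102) = 0.03507 and √(0.2712×0.7288/472) = 0.02046.
Because the samples are independent, SE_diff = √(0.03507² + 0.02046²) = 0.04060.
Using z* = 1.960 for 95%, ME = 1.960 × 0.04060 = 0.07958.
p̂₁ − p̂₂ = 0.5817; interval 0.5817 ± 0.07958 gives (0.502, 0.661).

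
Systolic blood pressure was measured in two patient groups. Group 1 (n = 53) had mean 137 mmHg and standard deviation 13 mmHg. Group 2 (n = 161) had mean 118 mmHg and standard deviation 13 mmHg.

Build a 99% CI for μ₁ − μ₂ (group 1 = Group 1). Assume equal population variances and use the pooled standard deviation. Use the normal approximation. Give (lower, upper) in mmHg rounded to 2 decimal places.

(13.70, 24.30)

s_p = √[((n₁−1)s₁² + (n₂−1)s₂²)/(n₁+n₂−2)] = √[(52·13² + 160·13²)/212] = 13.0000.
SE = 13.0000·√(1/53 + 1/161) = 2.0587.
With z* = 2.576, margin = 2.576 × 2.0587 = 5.3032.
x̄₁ − x̄₂ = 137 − 118 = 19.0000; interval 19.0000 ± 5.3032 = (13.70, 24.30).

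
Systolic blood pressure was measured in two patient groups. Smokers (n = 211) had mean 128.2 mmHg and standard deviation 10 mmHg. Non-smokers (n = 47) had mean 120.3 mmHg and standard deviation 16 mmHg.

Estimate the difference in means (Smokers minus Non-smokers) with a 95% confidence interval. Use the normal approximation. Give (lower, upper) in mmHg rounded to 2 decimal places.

(3.13, 12.67)

Per-group SEs: s₁/√n₁ = 10/√211 = 0.6884, s₂/√n₂ = 16/√47 = 2.3338.
Unpooled SE of the difference: √(0.47389456 + 5.44662244) = 2.4332.
Margin of error = z* · SE = 1.960 × 2.4332 = 4.7691.
x̄₁ − x̄₂ = 128.2 − 120.3 = 7.9000.
CI: 7.9000 ± 4.7691 = (3.13, 12.67).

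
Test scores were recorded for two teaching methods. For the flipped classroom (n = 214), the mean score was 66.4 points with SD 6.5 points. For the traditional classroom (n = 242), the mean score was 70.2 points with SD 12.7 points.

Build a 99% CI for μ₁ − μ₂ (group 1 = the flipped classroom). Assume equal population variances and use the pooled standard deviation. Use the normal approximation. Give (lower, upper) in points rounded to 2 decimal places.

(-6.28, -1.32)

Pooled variance s_p² = [213·6.5² + 241·12.7²] / (214+242−2) = 105.4408, so s_p = 10.2684.
SE_diff = s_p·√(1/n₁ + 1/n₂) = 10.2684·√(1/214 + 1/242) = 0.9635.
z* = 2.576; margin = 2.576 × 0.9635 = 2.4820.
Difference = 66.4 − 70.2 = -3.8000.
-3.8000 ± 2.4820 → (-6.28, -1.32).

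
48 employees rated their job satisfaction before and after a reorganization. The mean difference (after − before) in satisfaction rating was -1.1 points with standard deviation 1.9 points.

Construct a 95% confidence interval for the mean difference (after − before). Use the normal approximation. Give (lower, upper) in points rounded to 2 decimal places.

Paired design: SE = s_d/√n = 1.9/√48 = 0.2742.
z* = 1.960; margin of error = 1.960 × 0.2742 = 0.5374.
-1.1 ± 0.5374 → (-1.64, -0.56).

(-1.64, -0.56)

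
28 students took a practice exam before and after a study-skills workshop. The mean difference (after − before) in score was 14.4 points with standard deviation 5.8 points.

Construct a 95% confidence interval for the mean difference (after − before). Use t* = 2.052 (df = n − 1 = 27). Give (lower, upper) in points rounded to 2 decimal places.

Paired design: SE = s_d/√n = 5.8/√28 = 1.0961.
t* = 2.052; margin of error = 2.052 × 1.0961 = 2.2492.
14.4 ± 2.2492 → (12.15, 16.65).

(12.15, 16.65)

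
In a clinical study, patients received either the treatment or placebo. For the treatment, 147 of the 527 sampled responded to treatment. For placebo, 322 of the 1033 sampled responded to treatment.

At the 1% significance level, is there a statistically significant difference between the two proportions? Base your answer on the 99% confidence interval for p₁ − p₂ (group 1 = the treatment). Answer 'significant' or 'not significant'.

not significant

First, p̂₁ = 147/527 = 0.2789; p̂₂ = 322/1033 = 0.3117.
The two standard errors are √(0.2789×0.7211/527) = 0.01954 and √(0.3117×0.6883/1033) = 0.01441.
Because the samples are independent, SE_diff = √(0.01954² + 0.01441²) = 0.02428.
Using z* = 2.576 for 99%, ME = 2.576 × 0.02428 = 0.06255.
p̂₁ − p̂₂ = -0.0328; interval -0.0328 ± 0.06255 gives (-0.09535, 0.02975).
The interval (-0.09535, 0.02975) contains 0, so the difference is not significant.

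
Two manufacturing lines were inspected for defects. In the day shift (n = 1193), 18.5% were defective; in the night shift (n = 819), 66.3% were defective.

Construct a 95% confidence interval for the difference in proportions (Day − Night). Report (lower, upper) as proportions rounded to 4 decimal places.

(-0.5172, -0.4388)

Each SE is √(p̂(1−p̂)/n): √(0.1850·0.8150/1193) = 0.01124 and √(0.6630·0.3370/819) = 0.01652.
SE(p̂₁ − p̂₂) = √(SE₁² + SE₂²) = √(0.0001263376 + 0.0002729104) = 0.01998, since the two samples are independent.
At 95% confidence z* = 1.960; margin = 1.960 × 0.01998 = 0.03916.
The difference is 0.1850 − 0.6630 = -0.4780, so the interval is -0.4780 ± 0.03916 = (-0.5172, -0.4388).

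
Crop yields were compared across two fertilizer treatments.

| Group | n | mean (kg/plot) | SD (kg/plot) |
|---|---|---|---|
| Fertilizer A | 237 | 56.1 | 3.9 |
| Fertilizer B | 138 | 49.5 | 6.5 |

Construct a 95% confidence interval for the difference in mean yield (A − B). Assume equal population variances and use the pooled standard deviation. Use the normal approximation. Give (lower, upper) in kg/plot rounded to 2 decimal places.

(5.55, 7.65)

s_p = √[((n₁−1)s₁² + (n₂−1)s₂²)/(n₁+n₂−2)] = √[(236·3.9² + 137·6.5²)/373] = 5.0141.
SE = 5.0141·√(1/237 + 1/138) = 0.5369.
With z* = 1.960, margin = 1.960 × 0.5369 = 1.0523.
x̄₁ − x̄₂ = 56.1 − 49.5 = 6.6000; interval 6.6000 ± 1.0523 = (5.55, 7.65).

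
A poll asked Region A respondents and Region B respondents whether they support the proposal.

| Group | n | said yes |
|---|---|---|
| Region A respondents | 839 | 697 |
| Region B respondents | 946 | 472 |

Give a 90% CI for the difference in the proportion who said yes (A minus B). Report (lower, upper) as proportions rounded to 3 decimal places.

(0.298, 0.366)

p̂₁ = 697/839 = 0.8308 and p̂₂ = 472/946 = 0.4989.
SE₁ = √(p̂₁(1−p̂₁)/n₁) = √(0.8308·0.1692/839) = 0.01294; SE₂ = √(0.4989·0.5011/946) = 0.01626.
Independent samples: SE of the difference = √(SE₁² + SE₂²) = √(0.0001674436 + 0.0002643876) = 0.02078.
z* for 90% confidence is 1.645, so the margin of error is 1.645 × 0.02078 = 0.03418.
Point estimate p̂₁ − p̂₂ = 0.8308 − 0.4989 = 0.3319.
0.3319 ± 0.03418 → (0.298, 0.366).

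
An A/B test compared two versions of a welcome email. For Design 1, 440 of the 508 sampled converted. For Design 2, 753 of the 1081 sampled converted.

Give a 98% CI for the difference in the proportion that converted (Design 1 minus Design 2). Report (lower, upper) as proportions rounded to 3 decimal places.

p̂₁ = 440/508 = 0.8661 and p̂₂ = 753/1081 = 0.6966.
SE₁ = √(p̂₁(1−p̂₁)/n₁) = √(0.8661·0.1339/508) = 0.01511; SE₂ = √(0.6966·0.3034/1081) = 0.01398.
Independent samples: SE of the difference = √(SE₁² + SE₂²) = √(0.0002283121 + 0.0001954404) = 0.02059.
z* for 98% confidence is 2.326, so the margin of error is 2.326 × 0.02059 = 0.04789.
Point estimate p̂₁ − p̂₂ = 0.8661 − 0.6966 = 0.1695.
0.1695 ± 0.04789 → (0.122, 0.217).

(0.122, 0.217)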